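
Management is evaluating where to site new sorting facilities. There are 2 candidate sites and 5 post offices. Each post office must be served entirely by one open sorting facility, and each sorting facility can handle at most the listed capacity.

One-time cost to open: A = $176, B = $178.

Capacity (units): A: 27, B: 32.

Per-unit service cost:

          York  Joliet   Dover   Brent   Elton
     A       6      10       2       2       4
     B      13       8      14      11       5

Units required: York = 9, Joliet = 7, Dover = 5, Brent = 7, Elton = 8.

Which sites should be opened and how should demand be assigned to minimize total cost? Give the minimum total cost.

Minimum total cost: 528

Open {A, B}: York→A 6·9=54, Joliet→B 8·7=56, Dover→A 2·5=10, Brent→A 2·7=14, Elton→B 5·8=40.
Loads: A carries 21/27, B carries 15/32. Service 174; fixed 354; total 528.
Next best feasible plan costs 580.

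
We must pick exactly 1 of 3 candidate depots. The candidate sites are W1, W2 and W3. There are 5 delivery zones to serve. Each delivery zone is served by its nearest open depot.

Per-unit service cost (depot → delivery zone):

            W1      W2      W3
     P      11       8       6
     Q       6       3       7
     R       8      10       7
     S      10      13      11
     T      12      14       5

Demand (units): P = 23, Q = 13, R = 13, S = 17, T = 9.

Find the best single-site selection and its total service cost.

With exactly 1 open, each delivery zone uses its cheapest among the chosen.
{W3}: P→W3 6·23=138, Q→W3 7·13=91, R→W3 7·13=91, S→W3 11·17=187, T→W3 5·9=45. Service cost 552.
{W2}: service cost 700
{W1}: service cost 713
Among all 3 size-1 choices, {W3} is lowest.

Choose W3 only; total service cost 552.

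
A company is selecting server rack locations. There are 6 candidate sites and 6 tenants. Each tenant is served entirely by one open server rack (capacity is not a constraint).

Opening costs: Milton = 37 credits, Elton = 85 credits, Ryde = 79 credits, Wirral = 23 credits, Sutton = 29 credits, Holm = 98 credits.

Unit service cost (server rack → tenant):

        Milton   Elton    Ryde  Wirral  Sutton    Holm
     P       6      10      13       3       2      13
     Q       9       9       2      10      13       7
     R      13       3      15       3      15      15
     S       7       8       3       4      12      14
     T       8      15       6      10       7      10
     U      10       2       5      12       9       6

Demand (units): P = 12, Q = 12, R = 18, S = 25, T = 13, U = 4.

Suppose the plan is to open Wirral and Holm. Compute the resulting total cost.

Each tenant is assigned to its cheapest site among the open ones.
{Wirral, Holm}: P→Wirral 3·12=36, Q→Holm 7·12=84, R→Wirral 3·18=54, S→Wirral 4·25=100, T→Wirral 10·13=130, U→Holm 6·4=24. Service 428; fixed 121; total 549.

Total cost: 549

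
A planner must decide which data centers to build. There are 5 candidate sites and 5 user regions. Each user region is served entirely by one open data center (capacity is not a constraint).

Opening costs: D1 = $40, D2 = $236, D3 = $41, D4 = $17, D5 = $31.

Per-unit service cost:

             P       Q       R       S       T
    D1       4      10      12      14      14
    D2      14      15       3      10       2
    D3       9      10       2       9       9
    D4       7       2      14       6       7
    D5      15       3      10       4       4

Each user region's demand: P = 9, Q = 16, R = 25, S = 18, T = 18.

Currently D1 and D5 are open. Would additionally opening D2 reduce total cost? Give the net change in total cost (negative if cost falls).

No — net change +25 (cost rises by 25).

Current service cost with {D1, D5}: 478.
Adding D2: each user region re-picks its cheapest; new service cost 267, saving 211.
Extra fixed cost: 236. Net change = 236 − 211 = 25.
(Totals: 549 → 574.)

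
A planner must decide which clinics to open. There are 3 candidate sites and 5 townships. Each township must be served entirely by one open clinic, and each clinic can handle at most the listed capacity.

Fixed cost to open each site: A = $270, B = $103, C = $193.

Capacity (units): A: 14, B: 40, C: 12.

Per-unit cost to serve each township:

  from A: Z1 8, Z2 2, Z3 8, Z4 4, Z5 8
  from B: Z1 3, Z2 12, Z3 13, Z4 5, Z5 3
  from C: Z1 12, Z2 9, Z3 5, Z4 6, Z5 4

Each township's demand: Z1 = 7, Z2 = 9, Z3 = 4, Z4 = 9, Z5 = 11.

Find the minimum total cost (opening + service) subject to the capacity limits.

Open {B}: Z1→B 3·7=21, Z2→B 12·9=108, Z3→B 13·4=52, Z4→B 5·9=45, Z5→B 3·11=33.
Loads: B carries 40/40. Service 259; fixed 103; total 362.
Next best feasible plan costs 522.

Minimum total cost: 362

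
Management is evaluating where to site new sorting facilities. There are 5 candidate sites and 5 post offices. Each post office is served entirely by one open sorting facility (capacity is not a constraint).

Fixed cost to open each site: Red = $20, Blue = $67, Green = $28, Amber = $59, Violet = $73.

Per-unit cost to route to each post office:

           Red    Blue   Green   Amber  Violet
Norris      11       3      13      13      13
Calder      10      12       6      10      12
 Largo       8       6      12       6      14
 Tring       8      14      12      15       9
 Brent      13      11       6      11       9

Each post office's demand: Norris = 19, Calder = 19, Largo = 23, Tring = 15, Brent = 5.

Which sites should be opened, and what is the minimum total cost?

Open Red, Blue and Green; minimum total cost 574.

For any fixed open set, each post office goes to its cheapest open site; total = fixed + service.
{Red, Blue, Green}: Norris→Blue 3·19=57, Calder→Green 6·19=114, Largo→Blue 6·23=138, Tring→Red 8·15=120, Brent→Green 6·5=30. Service 459; fixed 115; total 574.
{Blue, Green}: Norris→Blue 3·19=57, Calder→Green 6·19=114, Largo→Blue 6·23=138, Tring→Green 12·15=180, Brent→Green 6·5=30. Service 519; fixed 95; total 614.
{Red, Blue, Green, Amber}: Norris→Blue 3·19=57, Calder→Green 6·19=114, Largo→Blue 6·23=138, Tring→Red 8·15=120, Brent→Green 6·5=30. Service 459; fixed 174; total 633.
{Red, Blue, Green, Amber, Violet}: Norris→Blue 3·19=57, Calder→Green 6·19=114, Largo→Blue 6·23=138, Tring→Red 8·15=120, Brent→Green 6·5=30. Service 459; fixed 247; total 706.
No other subset beats 574.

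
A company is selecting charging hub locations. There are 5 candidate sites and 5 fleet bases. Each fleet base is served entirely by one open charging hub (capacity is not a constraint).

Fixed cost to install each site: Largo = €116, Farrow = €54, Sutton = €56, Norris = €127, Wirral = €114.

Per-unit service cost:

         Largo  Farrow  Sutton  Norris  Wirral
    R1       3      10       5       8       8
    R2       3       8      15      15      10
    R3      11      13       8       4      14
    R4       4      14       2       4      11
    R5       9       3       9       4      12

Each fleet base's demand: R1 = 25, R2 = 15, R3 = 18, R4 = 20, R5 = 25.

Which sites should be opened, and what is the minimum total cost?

Open Largo, Farrow and Sutton; minimum total cost 605.

For any fixed open set, each fleet base goes to its cheapest open site; total = fixed + service.
{Largo, Farrow, Sutton}: R1→Largo 3·25=75, R2→Largo 3·15=45, R3→Sutton 8·18=144, R4→Sutton 2·20=40, R5→Farrow 3·25=75. Service 379; fixed 226; total 605.
{Farrow, Sutton}: service 504 + fixed 110 = 614
{Largo, Norris}: R1→Largo 3·25=75, R2→Largo 3·15=45, R3→Norris 4·18=72, R4→Largo 4·20=80, R5→Norris 4·25=100. Service 372; fixed 243; total 615.
{Largo, Farrow, Sutton, Norris, Wirral}: R1→Largo 3·25=75, R2→Largo 3·15=45, R3→Norris 4·18=72, R4→Sutton 2·20=40, R5→Farrow 3·25=75. Service 307; fixed 467; total 774.
No other subset beats 605.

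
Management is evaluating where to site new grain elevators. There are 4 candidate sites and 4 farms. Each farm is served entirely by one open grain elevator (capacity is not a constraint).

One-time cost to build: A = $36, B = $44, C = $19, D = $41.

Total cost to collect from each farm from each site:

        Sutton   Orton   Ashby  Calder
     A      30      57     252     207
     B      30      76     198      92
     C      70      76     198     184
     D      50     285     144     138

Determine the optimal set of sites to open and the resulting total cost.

Open B and D; minimum total cost 427.

For any fixed open set, each farm goes to its cheapest open site; total = fixed + service.
{B, D}: Sutton→B 30, Orton→B 76, Ashby→D 144, Calder→B 92. Service 342; fixed 85; total 427.
{B}: service 396 + fixed 44 = 440
{A, B, D}: service 323 + fixed 121 = 444
{A, B, C, D}: Sutton→A 30, Orton→A 57, Ashby→D 144, Calder→B 92. Service 323; fixed 140; total 463.
(All 15 nonempty subsets were checked; B and D is lowest.)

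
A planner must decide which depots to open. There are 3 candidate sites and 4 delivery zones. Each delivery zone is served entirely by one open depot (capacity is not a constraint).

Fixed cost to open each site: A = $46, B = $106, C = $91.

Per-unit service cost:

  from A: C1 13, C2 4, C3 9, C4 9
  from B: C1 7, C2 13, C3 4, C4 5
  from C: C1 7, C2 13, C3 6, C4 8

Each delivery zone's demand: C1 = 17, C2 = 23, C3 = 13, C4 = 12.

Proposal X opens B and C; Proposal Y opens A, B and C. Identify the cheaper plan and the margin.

Proposal X: {B, C}: C1→B 7·17=119, C2→B 13·23=299, C3→B 4·13=52, C4→B 5·12=60. Service 530; fixed 197; total 727.
Proposal Y: {A, B, C}: C1→B 7·17=119, C2→A 4·23=92, C3→B 4·13=52, C4→B 5·12=60. Service 323; fixed 243; total 566.
Difference: |727 − 566| = 161.

Proposal Y is cheaper by 161.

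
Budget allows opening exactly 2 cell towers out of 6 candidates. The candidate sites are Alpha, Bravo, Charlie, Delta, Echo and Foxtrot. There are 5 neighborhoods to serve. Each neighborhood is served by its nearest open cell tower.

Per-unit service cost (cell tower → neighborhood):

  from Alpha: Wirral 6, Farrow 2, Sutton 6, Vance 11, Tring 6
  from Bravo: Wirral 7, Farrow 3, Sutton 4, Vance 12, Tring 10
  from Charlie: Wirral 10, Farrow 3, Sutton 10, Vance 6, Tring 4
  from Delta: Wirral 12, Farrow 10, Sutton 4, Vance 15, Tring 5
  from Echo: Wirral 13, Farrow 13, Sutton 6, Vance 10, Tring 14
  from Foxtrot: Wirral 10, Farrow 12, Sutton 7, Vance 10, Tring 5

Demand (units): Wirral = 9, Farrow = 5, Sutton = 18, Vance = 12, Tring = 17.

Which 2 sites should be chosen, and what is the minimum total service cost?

Choose Bravo and Charlie; total service cost 290.

With exactly 2 open, each neighborhood uses its cheapest among the chosen.
{Bravo, Charlie}: Wirral→Bravo 7·9=63, Farrow→Bravo 3·5=15, Sutton→Bravo 4·18=72, Vance→Charlie 6·12=72, Tring→Charlie 4·17=68. Service cost 290.
{Alpha, Charlie}: service cost 312
{Charlie, Delta}: service cost 317
Among all 15 size-2 choices, {Bravo, Charlie} is lowest.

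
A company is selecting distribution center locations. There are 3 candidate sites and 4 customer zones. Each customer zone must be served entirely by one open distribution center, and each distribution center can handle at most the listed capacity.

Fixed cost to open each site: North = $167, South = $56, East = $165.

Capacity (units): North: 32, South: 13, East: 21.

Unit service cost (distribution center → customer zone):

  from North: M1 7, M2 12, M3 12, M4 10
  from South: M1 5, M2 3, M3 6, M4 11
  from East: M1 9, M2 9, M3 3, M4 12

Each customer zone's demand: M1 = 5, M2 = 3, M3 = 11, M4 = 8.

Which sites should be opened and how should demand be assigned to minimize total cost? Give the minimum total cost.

Minimum total cost: 384

Open {South, East}: M1→South 5·5=25, M2→South 3·3=9, M3→East 3·11=33, M4→East 12·8=96.
Loads: South carries 8/13, East carries 19/21. Service 163; fixed 221; total 384.
Next best feasible plan costs 394.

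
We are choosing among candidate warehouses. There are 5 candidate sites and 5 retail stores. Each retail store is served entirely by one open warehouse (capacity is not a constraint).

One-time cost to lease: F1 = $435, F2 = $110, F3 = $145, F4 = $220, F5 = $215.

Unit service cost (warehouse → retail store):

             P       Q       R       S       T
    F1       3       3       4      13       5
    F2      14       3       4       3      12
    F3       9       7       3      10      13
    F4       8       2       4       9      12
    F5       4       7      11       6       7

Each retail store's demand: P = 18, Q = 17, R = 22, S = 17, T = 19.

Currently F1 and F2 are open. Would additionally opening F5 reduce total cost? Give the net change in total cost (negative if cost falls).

Current service cost with {F1, F2}: 339.
Adding F5: each retail store re-picks its cheapest; new service cost 339, saving 0.
Extra fixed cost: 215. Net change = 215 − 0 = 215.
(Totals: 884 → 1099.)

No — net change +215 (cost rises by 215).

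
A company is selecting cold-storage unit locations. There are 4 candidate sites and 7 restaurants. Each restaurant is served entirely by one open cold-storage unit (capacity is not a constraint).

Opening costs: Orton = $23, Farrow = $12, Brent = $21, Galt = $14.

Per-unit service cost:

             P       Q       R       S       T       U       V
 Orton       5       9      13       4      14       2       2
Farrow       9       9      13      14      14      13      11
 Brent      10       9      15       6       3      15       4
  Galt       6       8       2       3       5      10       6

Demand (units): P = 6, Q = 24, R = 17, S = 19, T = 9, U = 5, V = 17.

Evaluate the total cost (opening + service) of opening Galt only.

Each restaurant is assigned to its cheapest site among the open ones.
{Galt}: P→Galt 6·6=36, Q→Galt 8·24=192, R→Galt 2·17=34, S→Galt 3·19=57, T→Galt 5·9=45, U→Galt 10·5=50, V→Galt 6·17=102. Service 516; fixed 14; total 530.

Total cost: 530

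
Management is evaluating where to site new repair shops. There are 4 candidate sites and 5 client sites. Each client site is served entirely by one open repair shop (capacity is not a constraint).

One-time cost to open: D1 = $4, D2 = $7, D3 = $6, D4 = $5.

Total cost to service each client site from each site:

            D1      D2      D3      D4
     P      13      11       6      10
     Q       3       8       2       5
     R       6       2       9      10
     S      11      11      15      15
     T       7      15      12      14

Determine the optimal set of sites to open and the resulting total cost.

For any fixed open set, each client site goes to its cheapest open site; total = fixed + service.
{D1, D3}: P→D3 6, Q→D3 2, R→D1 6, S→D1 11, T→D1 7. Service 32; fixed 10; total 42.
{D1}: service 40 + fixed 4 = 44
{D1, D2}: P→D2 11, Q→D1 3, R→D2 2, S→D1 11, T→D1 7. Service 34; fixed 11; total 45.
{D1, D2, D3, D4}: service 28 + fixed 22 = 50
(All 15 nonempty subsets were checked; D1 and D3 is lowest.)

Open D1 and D3; minimum total cost 42.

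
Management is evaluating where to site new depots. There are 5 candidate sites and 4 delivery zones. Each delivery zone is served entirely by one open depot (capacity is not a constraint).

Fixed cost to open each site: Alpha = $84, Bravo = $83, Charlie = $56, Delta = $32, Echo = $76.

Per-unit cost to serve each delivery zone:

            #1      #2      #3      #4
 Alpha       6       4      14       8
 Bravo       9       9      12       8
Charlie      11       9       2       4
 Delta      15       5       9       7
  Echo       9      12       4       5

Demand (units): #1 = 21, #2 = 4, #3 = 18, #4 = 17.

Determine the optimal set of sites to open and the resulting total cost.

Open Alpha and Charlie; minimum total cost 386.

For any fixed open set, each delivery zone goes to its cheapest open site; total = fixed + service.
{Alpha, Charlie}: #1→Alpha 6·21=126, #2→Alpha 4·4=16, #3→Charlie 2·18=36, #4→Charlie 4·17=68. Service 246; fixed 140; total 386.
{Alpha, Charlie, Delta}: service 246 + fixed 172 = 418
{Charlie}: service 371 + fixed 56 = 427
{Alpha, Bravo, Charlie, Delta, Echo}: #1→Alpha 6·21=126, #2→Alpha 4·4=16, #3→Charlie 2·18=36, #4→Charlie 4·17=68. Service 246; fixed 331; total 577.
No other subset beats 386.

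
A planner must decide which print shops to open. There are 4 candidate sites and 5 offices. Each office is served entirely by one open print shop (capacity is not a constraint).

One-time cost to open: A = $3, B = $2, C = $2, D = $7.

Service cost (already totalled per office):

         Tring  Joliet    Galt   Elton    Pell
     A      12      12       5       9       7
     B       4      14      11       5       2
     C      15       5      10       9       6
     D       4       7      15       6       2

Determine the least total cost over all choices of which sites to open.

For any fixed open set, each office goes to its cheapest open site; total = fixed + service.
{A, B, C}: Tring→B 4, Joliet→C 5, Galt→A 5, Elton→B 5, Pell→B 2. Service 21; fixed 7; total 28.
{B, C}: service 26 + fixed 4 = 30
{A, B}: service 28 + fixed 5 = 33
{A, B, C, D}: Tring→B 4, Joliet→C 5, Galt→A 5, Elton→B 5, Pell→B 2. Service 21; fixed 14; total 35.
No other subset beats 28.

Minimum total cost: 28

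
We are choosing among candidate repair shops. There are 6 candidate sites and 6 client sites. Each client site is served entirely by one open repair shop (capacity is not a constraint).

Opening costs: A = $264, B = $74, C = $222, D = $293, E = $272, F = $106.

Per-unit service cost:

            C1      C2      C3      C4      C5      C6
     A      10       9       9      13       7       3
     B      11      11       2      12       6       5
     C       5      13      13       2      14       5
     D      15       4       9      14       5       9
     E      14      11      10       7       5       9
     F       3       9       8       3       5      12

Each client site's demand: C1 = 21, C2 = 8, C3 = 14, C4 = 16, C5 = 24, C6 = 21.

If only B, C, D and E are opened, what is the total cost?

Each client site is assigned to its cheapest site among the open ones.
{B, C, D, E}: C1→C 5·21=105, C2→D 4·8=32, C3→B 2·14=28, C4→C 2·16=32, C5→D 5·24=120, C6→B 5·21=105. Service 422; fixed 861; total 1283.

Total cost: 1283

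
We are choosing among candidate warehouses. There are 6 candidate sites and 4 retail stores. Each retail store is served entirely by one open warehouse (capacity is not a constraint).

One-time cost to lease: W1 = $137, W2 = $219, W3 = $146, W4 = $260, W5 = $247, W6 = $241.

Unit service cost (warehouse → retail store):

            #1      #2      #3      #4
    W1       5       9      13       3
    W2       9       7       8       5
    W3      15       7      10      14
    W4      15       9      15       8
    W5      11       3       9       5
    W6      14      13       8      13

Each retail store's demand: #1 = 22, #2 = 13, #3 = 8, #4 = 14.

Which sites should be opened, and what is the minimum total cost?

For any fixed open set, each retail store goes to its cheapest open site; total = fixed + service.
{W1}: #1→W1 5·22=110, #2→W1 9·13=117, #3→W1 13·8=104, #4→W1 3·14=42. Service 373; fixed 137; total 510.
{W1, W3}: #1→W1 5·22=110, #2→W3 7·13=91, #3→W3 10·8=80, #4→W1 3·14=42. Service 323; fixed 283; total 606.
{W2}: service 423 + fixed 219 = 642
{W1, W2, W3, W4, W5, W6}: service 255 + fixed 1250 = 1505
No other subset beats 510.

Open W1 only; minimum total cost 510.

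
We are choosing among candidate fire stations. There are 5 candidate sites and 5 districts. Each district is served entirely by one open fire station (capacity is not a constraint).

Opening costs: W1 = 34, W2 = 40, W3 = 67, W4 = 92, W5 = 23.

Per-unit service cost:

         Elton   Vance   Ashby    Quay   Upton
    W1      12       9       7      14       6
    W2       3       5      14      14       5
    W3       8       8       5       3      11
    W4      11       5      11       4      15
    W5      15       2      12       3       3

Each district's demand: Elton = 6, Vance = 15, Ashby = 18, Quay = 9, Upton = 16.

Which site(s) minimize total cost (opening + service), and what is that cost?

Open W3 and W5; minimum total cost 333.

For any fixed open set, each district goes to its cheapest open site; total = fixed + service.
{W3, W5}: Elton→W3 8·6=48, Vance→W5 2·15=30, Ashby→W3 5·18=90, Quay→W3 3·9=27, Upton→W5 3·16=48. Service 243; fixed 90; total 333.
{W2, W3, W5}: Elton→W2 3·6=18, Vance→W5 2·15=30, Ashby→W3 5·18=90, Quay→W3 3·9=27, Upton→W5 3·16=48. Service 213; fixed 130; total 343.
{W1, W2, W5}: service 249 + fixed 97 = 346
{W1, W2, W3, W4, W5}: Elton→W2 3·6=18, Vance→W5 2·15=30, Ashby→W3 5·18=90, Quay→W3 3·9=27, Upton→W5 3·16=48. Service 213; fixed 256; total 469.
No other subset beats 333.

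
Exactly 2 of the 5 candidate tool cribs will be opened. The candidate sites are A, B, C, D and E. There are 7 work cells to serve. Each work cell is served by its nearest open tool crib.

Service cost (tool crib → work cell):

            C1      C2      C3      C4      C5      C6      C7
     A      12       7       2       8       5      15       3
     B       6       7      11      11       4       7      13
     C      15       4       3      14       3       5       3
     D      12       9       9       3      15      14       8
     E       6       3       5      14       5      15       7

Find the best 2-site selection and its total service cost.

Choose C and D; total service cost 33.

With exactly 2 open, each work cell uses its cheapest among the chosen.
{C, D}: C1→D 12, C2→C 4, C3→C 3, C4→D 3, C5→C 3, C6→C 5, C7→C 3. Service cost 33.
{B, C}: service cost 35
{A, B}: service cost 37
Among all 10 size-2 choices, {C, D} is lowest.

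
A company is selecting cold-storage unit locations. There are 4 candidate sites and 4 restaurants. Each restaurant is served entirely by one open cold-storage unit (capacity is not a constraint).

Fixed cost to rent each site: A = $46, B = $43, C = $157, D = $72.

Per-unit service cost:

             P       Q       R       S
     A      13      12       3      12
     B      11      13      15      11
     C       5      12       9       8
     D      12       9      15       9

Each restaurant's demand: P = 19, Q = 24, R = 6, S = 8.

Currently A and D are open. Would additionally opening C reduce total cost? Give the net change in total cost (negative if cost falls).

No — net change +16 (cost rises by 16).

Current service cost with {A, D}: 534.
Adding C: each restaurant re-picks its cheapest; new service cost 393, saving 141.
Extra fixed cost: 157. Net change = 157 − 141 = 16.
(Totals: 652 → 668.)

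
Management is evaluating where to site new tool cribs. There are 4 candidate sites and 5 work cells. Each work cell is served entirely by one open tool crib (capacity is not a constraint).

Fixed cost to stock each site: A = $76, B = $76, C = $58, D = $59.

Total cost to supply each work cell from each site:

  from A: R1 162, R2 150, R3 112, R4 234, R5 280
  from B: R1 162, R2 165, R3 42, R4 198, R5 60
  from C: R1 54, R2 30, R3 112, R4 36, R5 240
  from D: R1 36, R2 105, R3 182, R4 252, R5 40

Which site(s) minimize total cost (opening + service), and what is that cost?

Open B and C; minimum total cost 356.

For any fixed open set, each work cell goes to its cheapest open site; total = fixed + service.
{B, C}: R1→C 54, R2→C 30, R3→B 42, R4→C 36, R5→B 60. Service 222; fixed 134; total 356.
{C, D}: service 254 + fixed 117 = 371
{B, C, D}: service 184 + fixed 193 = 377
{A, B, C, D}: service 184 + fixed 269 = 453
No other subset beats 356.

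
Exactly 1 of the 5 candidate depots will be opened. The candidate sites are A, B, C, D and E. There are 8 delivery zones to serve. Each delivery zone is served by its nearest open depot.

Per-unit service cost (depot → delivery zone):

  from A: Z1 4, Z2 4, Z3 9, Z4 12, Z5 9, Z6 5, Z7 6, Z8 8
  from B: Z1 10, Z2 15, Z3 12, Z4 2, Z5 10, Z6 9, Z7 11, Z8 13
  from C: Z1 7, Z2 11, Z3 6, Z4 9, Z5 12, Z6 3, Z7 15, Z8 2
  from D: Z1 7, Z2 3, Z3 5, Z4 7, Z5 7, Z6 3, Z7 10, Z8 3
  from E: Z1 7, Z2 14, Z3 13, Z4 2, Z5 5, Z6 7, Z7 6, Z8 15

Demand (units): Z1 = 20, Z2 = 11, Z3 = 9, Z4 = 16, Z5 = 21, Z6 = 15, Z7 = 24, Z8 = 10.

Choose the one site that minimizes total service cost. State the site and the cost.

With exactly 1 open, each delivery zone uses its cheapest among the chosen.
{D}: Z1→D 7·20=140, Z2→D 3·11=33, Z3→D 5·9=45, Z4→D 7·16=112, Z5→D 7·21=147, Z6→D 3·15=45, Z7→D 10·24=240, Z8→D 3·10=30. Service cost 792.
{A}: service cost 885
{E}: service cost 947
Among all 5 size-1 choices, {D} is lowest.

Choose D only; total service cost 792.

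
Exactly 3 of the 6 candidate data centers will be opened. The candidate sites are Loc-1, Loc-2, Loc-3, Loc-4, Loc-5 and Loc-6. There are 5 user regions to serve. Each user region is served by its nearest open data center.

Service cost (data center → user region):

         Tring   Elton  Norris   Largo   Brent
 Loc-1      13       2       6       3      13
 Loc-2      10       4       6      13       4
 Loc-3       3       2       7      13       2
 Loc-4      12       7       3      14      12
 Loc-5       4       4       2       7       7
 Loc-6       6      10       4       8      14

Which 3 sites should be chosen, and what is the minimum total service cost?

Choose Loc-1, Loc-3 and Loc-5; total service cost 12.

With exactly 3 open, each user region uses its cheapest among the chosen.
{Loc-1, Loc-3, Loc-5}: Tring→Loc-3 3, Elton→Loc-1 2, Norris→Loc-5 2, Largo→Loc-1 3, Brent→Loc-3 2. Service cost 12.
{Loc-1, Loc-3, Loc-4}: service cost 13
{Loc-1, Loc-3, Loc-6}: service cost 14
Among all 20 size-3 choices, {Loc-1, Loc-3, Loc-5} is lowest.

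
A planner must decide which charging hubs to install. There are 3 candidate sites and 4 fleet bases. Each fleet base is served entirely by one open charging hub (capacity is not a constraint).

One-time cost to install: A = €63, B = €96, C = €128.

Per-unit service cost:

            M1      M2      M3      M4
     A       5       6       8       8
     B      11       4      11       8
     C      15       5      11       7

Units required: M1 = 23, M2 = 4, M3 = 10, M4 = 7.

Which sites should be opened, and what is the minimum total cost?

For any fixed open set, each fleet base goes to its cheapest open site; total = fixed + service.
{A}: M1→A 5·23=115, M2→A 6·4=24, M3→A 8·10=80, M4→A 8·7=56. Service 275; fixed 63; total 338.
{A, B}: service 267 + fixed 159 = 426
{A, C}: M1→A 5·23=115, M2→C 5·4=20, M3→A 8·10=80, M4→C 7·7=49. Service 264; fixed 191; total 455.
{A, B, C}: service 260 + fixed 287 = 547
(All 7 nonempty subsets were checked; A only is lowest.)

Open A only; minimum total cost 338.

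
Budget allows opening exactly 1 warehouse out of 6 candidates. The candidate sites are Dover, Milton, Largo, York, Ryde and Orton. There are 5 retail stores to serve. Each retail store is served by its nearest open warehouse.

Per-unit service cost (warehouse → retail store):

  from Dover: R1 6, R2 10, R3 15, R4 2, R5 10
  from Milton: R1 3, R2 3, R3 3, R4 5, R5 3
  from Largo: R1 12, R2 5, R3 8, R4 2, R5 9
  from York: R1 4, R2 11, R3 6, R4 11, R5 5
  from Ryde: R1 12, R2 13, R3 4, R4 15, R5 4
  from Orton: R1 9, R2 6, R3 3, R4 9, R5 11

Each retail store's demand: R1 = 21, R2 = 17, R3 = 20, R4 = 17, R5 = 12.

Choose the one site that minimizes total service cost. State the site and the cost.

Choose Milton only; total service cost 295.

With exactly 1 open, each retail store uses its cheapest among the chosen.
{Milton}: R1→Milton 3·21=63, R2→Milton 3·17=51, R3→Milton 3·20=60, R4→Milton 5·17=85, R5→Milton 3·12=36. Service cost 295.
{Orton}: service cost 636
{York}: service cost 638
Among all 6 size-1 choices, {Milton} is lowest.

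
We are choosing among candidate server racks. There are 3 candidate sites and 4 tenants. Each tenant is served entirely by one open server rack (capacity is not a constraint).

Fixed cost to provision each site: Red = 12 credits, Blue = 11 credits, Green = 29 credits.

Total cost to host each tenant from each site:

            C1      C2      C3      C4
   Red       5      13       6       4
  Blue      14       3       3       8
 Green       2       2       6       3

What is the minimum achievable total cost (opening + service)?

For any fixed open set, each tenant goes to its cheapest open site; total = fixed + service.
{Red, Blue}: C1→Red 5, C2→Blue 3, C3→Blue 3, C4→Red 4. Service 15; fixed 23; total 38.
{Blue}: service 28 + fixed 11 = 39
{Red}: service 28 + fixed 12 = 40
{Red, Blue, Green}: service 10 + fixed 52 = 62
No other subset beats 38.

Minimum total cost: 38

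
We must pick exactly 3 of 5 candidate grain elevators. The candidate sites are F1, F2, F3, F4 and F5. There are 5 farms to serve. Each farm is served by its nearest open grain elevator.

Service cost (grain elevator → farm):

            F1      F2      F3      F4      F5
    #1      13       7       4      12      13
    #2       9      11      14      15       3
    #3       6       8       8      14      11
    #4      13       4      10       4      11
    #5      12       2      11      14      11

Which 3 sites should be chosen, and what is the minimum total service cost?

With exactly 3 open, each farm uses its cheapest among the chosen.
{F2, F3, F5}: #1→F3 4, #2→F5 3, #3→F2 8, #4→F2 4, #5→F2 2. Service cost 21.
{F1, F2, F5}: service cost 22
{F2, F4, F5}: service cost 24
Among all 10 size-3 choices, {F2, F3, F5} is lowest.

Choose F2, F3 and F5; total service cost 21.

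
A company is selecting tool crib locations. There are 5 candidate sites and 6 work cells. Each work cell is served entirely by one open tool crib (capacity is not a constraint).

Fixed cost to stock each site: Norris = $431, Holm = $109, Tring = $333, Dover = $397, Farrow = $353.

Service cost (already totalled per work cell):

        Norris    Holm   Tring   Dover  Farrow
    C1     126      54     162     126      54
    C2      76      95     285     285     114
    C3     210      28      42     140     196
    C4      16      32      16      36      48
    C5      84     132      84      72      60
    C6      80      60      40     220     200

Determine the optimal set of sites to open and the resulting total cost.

For any fixed open set, each work cell goes to its cheapest open site; total = fixed + service.
{Holm}: C1→Holm 54, C2→Holm 95, C3→Holm 28, C4→Holm 32, C5→Holm 132, C6→Holm 60. Service 401; fixed 109; total 510.
{Holm, Tring}: C1→Holm 54, C2→Holm 95, C3→Holm 28, C4→Tring 16, C5→Tring 84, C6→Tring 40. Service 317; fixed 442; total 759.
{Holm, Farrow}: service 329 + fixed 462 = 791
{Norris, Holm, Tring, Dover, Farrow}: service 274 + fixed 1623 = 1897
No other subset beats 510.

Open Holm only; minimum total cost 510.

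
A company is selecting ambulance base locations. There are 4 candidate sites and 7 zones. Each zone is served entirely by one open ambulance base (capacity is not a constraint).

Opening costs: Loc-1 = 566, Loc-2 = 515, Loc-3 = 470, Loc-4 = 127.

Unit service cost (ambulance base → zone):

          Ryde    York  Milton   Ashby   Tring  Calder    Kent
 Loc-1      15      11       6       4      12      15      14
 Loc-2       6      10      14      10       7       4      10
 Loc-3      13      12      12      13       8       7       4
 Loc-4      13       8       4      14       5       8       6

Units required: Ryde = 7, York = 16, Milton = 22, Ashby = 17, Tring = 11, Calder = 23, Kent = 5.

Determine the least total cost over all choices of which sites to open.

Minimum total cost: 941

For any fixed open set, each zone goes to its cheapest open site; total = fixed + service.
{Loc-4}: Ryde→Loc-4 13·7=91, York→Loc-4 8·16=128, Milton→Loc-4 4·22=88, Ashby→Loc-4 14·17=238, Tring→Loc-4 5·11=55, Calder→Loc-4 8·23=184, Kent→Loc-4 6·5=30. Service 814; fixed 127; total 941.
{Loc-2, Loc-4}: service 605 + fixed 642 = 1247
{Loc-1, Loc-4}: Ryde→Loc-4 13·7=91, York→Loc-4 8·16=128, Milton→Loc-4 4·22=88, Ashby→Loc-1 4·17=68, Tring→Loc-4 5·11=55, Calder→Loc-4 8·23=184, Kent→Loc-4 6·5=30. Service 644; fixed 693; total 1337.
{Loc-1, Loc-2, Loc-3, Loc-4}: service 493 + fixed 1678 = 2171
No other subset beats 941.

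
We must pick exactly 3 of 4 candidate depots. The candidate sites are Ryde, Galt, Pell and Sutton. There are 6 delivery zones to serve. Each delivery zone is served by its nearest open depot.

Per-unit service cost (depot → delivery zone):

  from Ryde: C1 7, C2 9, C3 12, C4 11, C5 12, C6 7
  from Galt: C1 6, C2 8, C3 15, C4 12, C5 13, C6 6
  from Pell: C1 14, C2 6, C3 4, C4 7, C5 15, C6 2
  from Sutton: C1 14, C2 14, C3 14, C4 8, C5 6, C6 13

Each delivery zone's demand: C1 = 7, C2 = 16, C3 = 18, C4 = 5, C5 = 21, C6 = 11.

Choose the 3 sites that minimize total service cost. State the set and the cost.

With exactly 3 open, each delivery zone uses its cheapest among the chosen.
{Galt, Pell, Sutton}: C1→Galt 6·7=42, C2→Pell 6·16=96, C3→Pell 4·18=72, C4→Pell 7·5=35, C5→Sutton 6·21=126, C6→Pell 2·11=22. Service cost 393.
{Ryde, Pell, Sutton}: service cost 400
{Ryde, Galt, Pell}: service cost 519
Among all 4 size-3 choices, {Galt, Pell, Sutton} is lowest.

Choose Galt, Pell and Sutton; total service cost 393.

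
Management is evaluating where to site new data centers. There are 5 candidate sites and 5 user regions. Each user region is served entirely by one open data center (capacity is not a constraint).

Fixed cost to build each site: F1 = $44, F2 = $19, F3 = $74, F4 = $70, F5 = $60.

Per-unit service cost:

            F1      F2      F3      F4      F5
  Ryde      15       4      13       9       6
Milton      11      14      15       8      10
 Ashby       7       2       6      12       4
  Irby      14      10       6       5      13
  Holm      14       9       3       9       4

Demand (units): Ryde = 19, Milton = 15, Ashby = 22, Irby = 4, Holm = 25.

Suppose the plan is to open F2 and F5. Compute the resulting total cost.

Total cost: 489

Each user region is assigned to its cheapest site among the open ones.
{F2, F5}: Ryde→F2 4·19=76, Milton→F5 10·15=150, Ashby→F2 2·22=44, Irby→F2 10·4=40, Holm→F5 4·25=100. Service 410; fixed 79; total 489.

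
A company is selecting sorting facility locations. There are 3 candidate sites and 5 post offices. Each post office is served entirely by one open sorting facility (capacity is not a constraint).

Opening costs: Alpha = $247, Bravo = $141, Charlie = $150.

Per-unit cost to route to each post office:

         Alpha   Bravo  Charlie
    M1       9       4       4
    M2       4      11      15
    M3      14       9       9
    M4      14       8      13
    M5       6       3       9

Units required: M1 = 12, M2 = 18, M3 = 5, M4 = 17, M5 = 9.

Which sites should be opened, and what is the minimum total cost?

For any fixed open set, each post office goes to its cheapest open site; total = fixed + service.
{Bravo}: M1→Bravo 4·12=48, M2→Bravo 11·18=198, M3→Bravo 9·5=45, M4→Bravo 8·17=136, M5→Bravo 3·9=27. Service 454; fixed 141; total 595.
{Alpha, Bravo}: service 328 + fixed 388 = 716
{Bravo, Charlie}: service 454 + fixed 291 = 745
{Alpha, Bravo, Charlie}: service 328 + fixed 538 = 866
No other subset beats 595.

Open Bravo only; minimum total cost 595.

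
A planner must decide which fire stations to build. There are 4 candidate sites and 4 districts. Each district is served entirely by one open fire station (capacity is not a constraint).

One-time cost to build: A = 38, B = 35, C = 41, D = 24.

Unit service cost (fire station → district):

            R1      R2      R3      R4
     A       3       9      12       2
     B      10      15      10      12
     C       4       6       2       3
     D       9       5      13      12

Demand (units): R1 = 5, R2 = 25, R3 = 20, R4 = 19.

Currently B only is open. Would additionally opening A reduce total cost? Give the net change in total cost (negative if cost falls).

Current service cost with {B}: 853.
Adding A: each district re-picks its cheapest; new service cost 478, saving 375.
Extra fixed cost: 38. Net change = 38 − 375 = -337.
(Totals: 888 → 551.)

Yes — net change −337 (cost falls by 337).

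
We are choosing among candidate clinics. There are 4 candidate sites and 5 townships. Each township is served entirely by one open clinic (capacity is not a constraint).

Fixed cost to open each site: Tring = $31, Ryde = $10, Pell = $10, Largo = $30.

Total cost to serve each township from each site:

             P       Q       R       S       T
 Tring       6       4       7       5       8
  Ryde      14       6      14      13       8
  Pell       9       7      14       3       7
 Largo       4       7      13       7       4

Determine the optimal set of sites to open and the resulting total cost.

Open Pell only; minimum total cost 50.

For any fixed open set, each township goes to its cheapest open site; total = fixed + service.
{Pell}: P→Pell 9, Q→Pell 7, R→Pell 14, S→Pell 3, T→Pell 7. Service 40; fixed 10; total 50.
{Ryde, Pell}: service 39 + fixed 20 = 59
{Tring}: service 30 + fixed 31 = 61
{Tring, Ryde, Pell, Largo}: service 22 + fixed 81 = 103
No other subset beats 50.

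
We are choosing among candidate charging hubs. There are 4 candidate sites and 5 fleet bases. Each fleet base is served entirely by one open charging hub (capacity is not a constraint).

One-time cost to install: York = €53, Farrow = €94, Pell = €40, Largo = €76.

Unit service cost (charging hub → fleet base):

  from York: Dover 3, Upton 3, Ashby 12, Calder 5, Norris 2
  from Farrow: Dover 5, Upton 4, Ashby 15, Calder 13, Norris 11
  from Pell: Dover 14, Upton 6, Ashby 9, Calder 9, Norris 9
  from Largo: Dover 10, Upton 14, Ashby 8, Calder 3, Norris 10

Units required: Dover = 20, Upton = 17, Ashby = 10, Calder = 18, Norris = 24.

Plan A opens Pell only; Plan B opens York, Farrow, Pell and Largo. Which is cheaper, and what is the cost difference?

Plan B is cheaper by 334.

Plan A: {Pell}: Dover→Pell 14·20=280, Upton→Pell 6·17=102, Ashby→Pell 9·10=90, Calder→Pell 9·18=162, Norris→Pell 9·24=216. Service 850; fixed 40; total 890.
Plan B: {York, Farrow, Pell, Largo}: Dover→York 3·20=60, Upton→York 3·17=51, Ashby→Largo 8·10=80, Calder→Largo 3·18=54, Norris→York 2·24=48. Service 293; fixed 263; total 556.
Difference: |890 − 556| = 334.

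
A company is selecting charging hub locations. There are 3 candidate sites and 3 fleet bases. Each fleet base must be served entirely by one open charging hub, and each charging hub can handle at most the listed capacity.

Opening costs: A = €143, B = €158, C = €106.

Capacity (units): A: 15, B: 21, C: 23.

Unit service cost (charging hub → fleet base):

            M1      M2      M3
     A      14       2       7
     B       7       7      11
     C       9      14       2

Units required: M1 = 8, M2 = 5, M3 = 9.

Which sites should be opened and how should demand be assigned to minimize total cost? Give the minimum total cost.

Minimum total cost: 266

Open {C}: M1→C 9·8=72, M2→C 14·5=70, M3→C 2·9=18.
Loads: C carries 22/23. Service 160; fixed 106; total 266.
Next best feasible plan costs 349.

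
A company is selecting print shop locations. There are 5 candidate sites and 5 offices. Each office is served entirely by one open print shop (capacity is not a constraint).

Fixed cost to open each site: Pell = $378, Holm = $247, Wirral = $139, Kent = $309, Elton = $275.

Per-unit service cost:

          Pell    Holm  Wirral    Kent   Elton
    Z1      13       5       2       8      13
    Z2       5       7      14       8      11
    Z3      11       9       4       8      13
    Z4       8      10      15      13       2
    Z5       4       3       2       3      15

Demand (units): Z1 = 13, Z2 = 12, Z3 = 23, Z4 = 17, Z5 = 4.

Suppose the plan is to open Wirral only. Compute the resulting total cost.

Total cost: 688

Each office is assigned to its cheapest site among the open ones.
{Wirral}: Z1→Wirral 2·13=26, Z2→Wirral 14·12=168, Z3→Wirral 4·23=92, Z4→Wirral 15·17=255, Z5→Wirral 2·4=8. Service 549; fixed 139; total 688.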